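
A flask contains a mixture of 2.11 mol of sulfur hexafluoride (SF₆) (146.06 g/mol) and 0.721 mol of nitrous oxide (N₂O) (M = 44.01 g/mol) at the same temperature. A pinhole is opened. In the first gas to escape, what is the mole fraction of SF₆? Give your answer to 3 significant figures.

Rate_i ∝ x_i/√M_i (Graham's law weighted by mole fraction), so the effusate composition follows n_i/√M_i.
x_SF₆(eff) = (n_SF₆/√M_SF₆) / (n_SF₆/√M_SF₆ + n_N₂O/√M_N₂O)
= (2.11/√146.06) / (2.11/√146.06 + 0.721/√44.01) = 0.1746/(0.1746 + 0.1087) = 0.616.

0.616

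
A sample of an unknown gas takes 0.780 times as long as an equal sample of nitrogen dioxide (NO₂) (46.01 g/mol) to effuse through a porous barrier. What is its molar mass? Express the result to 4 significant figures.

27.99 g/mol

From Graham's law, t_X/t_NO₂ = √(M_X/M_NO₂).
0.780 = √(M_X/46.01)
M_X = 46.01 × 0.780² = 46.01 × 0.6084 = 27.99 g/mol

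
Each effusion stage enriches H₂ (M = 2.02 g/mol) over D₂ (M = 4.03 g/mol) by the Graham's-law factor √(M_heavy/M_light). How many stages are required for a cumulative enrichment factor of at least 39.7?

11

With α = √(4.03/2.02) per stage, ln α = ½ ln(1.99505) = 0.3453.
Need α^N ≥ 39.7 ⇒ N ≥ ln(39.7) / ln α = 3.681 / 0.3453 = 10.66.
Minimum whole number of stages: N = 11.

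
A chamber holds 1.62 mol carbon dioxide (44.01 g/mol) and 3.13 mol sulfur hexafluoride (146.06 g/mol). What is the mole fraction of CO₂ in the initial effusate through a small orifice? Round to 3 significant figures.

Rate_i ∝ x_i/√M_i (Graham's law weighted by mole fraction), so the effusate composition follows n_i/√M_i.
x_CO₂(eff) = (n_CO₂/√M_CO₂) / (n_CO₂/√M_CO₂ + n_SF₆/√M_SF₆)
= (1.62/√44.01) / (1.62/√44.01 + 3.13/√146.06) = 0.2442/(0.2442 + 0.2590) = 0.485.

0.485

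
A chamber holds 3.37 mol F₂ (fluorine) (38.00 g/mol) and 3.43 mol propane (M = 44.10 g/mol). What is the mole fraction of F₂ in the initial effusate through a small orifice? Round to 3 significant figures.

Effusion rate of each component ∝ n_i/√M_i (partial pressure × 1/√M).
So x_F₂ in the escaping gas = (n_F₂/√M_F₂) / Σ(n_i/√M_i)
= (3.37/√38.00) / (3.37/√38.00 + 3.43/√44.10) = 0.5467/(0.5467 + 0.5165) = 0.514.

0.514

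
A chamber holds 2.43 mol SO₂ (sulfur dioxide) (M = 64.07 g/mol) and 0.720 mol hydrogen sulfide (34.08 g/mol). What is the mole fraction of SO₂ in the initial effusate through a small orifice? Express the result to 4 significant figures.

0.7111

Rate_i ∝ x_i/√M_i (Graham's law weighted by mole fraction), so the effusate composition follows n_i/√M_i.
Mole fraction of SO₂ in the effusate = (n_SO₂/√M_SO₂) / (n_SO₂/√M_SO₂ + n_H₂S/√M_H₂S)
= (2.43/√64.07) / (2.43/√64.07 + 0.720/√34.08) = 0.3036/(0.3036 + 0.1233) = 0.7111.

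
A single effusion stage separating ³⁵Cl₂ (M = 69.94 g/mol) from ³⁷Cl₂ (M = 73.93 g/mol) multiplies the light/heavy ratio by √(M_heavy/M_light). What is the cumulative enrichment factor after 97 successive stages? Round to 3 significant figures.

Each stage multiplies the ratio by α = √(73.93/69.94), so after 97 stages the overall factor is α^97 = (73.93/69.94)^(97/2).
= 1.05705^(97/2) = 14.7.

14.7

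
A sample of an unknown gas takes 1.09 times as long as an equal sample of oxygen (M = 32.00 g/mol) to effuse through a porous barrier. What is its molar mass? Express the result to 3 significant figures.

38.0 g/mol

By Graham's law, t_X/t_O₂ = √(M_X/M_O₂).
1.09 = √(M_X/32.00)
M_X = 32.00 × 1.09² = 32.00 × 1.188 = 38.0 g/mol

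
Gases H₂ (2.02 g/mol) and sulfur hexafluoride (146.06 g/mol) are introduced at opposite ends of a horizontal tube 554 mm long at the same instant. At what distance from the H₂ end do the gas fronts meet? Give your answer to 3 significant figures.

Graham's law gives d_H₂/d_SF₆ = rate_H₂/rate_SF₆ = √(M_SF₆/M_H₂) = √(146.06/2.02) = 8.503.
With d_H₂ + d_SF₆ = 554 mm, d_SF₆ = 554/(1 + 8.503) = 58.30 mm.
d_H₂ = 554 − 58.30 = 496 mm.

496 mm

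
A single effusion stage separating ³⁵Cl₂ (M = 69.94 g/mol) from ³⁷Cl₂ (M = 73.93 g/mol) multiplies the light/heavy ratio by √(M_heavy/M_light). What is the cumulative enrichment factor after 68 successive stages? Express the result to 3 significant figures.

6.60

Overall factor = α^68 with α = √(73.93/69.94), i.e. (73.93/69.94)^(68/2).
= 1.05705^34 = 6.60.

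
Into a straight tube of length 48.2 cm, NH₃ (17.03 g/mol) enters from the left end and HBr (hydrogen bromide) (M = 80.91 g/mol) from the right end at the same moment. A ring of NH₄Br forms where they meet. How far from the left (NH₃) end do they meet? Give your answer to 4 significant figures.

33.04 cm

Distances travelled in equal time are proportional to diffusion rates, so d_NH₃/d_HBr = √(M_HBr/M_NH₃) = √(80.91/17.03) = 2.180.
With d_NH₃ + d_HBr = 48.2 cm, d_HBr = 48.2/(1 + 2.180) = 15.16 cm.
d_NH₃ = 48.2 − 15.16 = 33.04 cm.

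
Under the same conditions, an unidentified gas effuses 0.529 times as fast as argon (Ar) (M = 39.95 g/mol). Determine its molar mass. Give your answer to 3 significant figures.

143 g/mol

Graham's law gives rate_X/rate_Ar = √(M_Ar/M_X).
0.529 = √(39.95/M_X)
M_X = 39.95 / 0.529² = 39.95 / 0.2798 = 143 g/mol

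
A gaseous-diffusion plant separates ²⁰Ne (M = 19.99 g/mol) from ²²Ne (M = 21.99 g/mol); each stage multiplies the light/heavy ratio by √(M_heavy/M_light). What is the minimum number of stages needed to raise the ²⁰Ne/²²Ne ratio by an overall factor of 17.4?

With α = √(21.99/19.99) per stage, ln α = ½ ln(1.10005) = 0.04768.
Need α^N ≥ 17.4 ⇒ N ≥ ln(17.4) / ln α = 2.856 / 0.04768 = 59.91.
Rounding up, N = 60 stages.

60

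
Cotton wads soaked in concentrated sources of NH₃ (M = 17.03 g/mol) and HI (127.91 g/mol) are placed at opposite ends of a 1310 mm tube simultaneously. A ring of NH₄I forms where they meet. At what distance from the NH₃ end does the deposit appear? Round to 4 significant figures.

959.8 mm

The fronts meet when d_NH₃ + d_HI = L with d_NH₃/d_HI = √(M_HI/M_NH₃) (Graham's law). Here √(M_HI/M_NH₃) = √(127.91/17.03) = 2.741.
With d_NH₃ + d_HI = 1310 mm, d_HI = 1310/(1 + 2.741) = 350.2 mm.
d_NH₃ = 1310 − 350.2 = 959.8 mm.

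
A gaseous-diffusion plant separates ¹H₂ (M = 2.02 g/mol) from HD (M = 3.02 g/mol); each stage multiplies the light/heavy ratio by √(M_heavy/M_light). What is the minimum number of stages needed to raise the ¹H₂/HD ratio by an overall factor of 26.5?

Single-stage factor α = √(3.02/2.02), so ln α = ½ ln(1.49505) = 0.2011.
Need α^N ≥ 26.5 ⇒ N ≥ ln(26.5) / ln α = 3.277 / 0.2011 = 16.30.
So at least 17 stages are needed.

17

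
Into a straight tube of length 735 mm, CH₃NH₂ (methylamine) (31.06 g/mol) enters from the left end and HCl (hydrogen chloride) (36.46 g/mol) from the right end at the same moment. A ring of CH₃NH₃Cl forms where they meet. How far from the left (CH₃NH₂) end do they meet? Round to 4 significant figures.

Distances travelled in equal time are proportional to diffusion rates, so d_CH₃NH₂/d_HCl = √(M_HCl/M_CH₃NH₂) = √(36.46/31.06) = 1.083.
With d_CH₃NH₂ + d_HCl = 735 mm, d_HCl = 735/(1 + 1.083) = 352.8 mm.
d_CH₃NH₂ = 735 − 352.8 = 382.2 mm.

382.2 mm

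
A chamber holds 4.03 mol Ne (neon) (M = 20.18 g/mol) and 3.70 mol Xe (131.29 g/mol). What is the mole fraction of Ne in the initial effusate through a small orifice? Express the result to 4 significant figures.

0.7353

The effusion rate of species i is ∝ p_i/√M_i ∝ n_i/√M_i.
x_Ne(eff) = (n_Ne/√M_Ne) / (n_Ne/√M_Ne + n_Xe/√M_Xe)
= (4.03/√20.18) / (4.03/√20.18 + 3.70/√131.29) = 0.8971/(0.8971 + 0.3229) = 0.7353.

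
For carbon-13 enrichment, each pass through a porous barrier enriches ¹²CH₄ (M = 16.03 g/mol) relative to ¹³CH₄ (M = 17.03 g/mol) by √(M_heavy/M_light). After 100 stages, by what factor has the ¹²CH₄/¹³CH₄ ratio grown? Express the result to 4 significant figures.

The single-stage factor is √(M_heavy/M_light), so 100 stages give [√(17.03/16.03)]^100 = (17.03/16.03)^(100/2).
= 1.06238^50 = 20.61.

20.61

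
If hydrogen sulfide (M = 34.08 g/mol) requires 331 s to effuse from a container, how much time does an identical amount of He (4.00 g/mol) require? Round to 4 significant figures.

By Graham's law, t_He/t_H₂S = √(M_He/M_H₂S) = √(4.00/34.08) = √0.1174 = 0.3426.
So the time for He is 331 × 0.3426 = 113.4 s.

113.4 s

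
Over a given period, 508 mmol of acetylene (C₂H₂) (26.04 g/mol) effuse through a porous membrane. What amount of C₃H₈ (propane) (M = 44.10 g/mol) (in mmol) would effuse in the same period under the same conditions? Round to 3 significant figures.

Using Graham's law: rate_C₃H₈/rate_C₂H₂ = √(M_C₂H₂/M_C₃H₈) = √(26.04/44.10) = √0.5905 = 0.7684.
So the amount for C₃H₈ is 508 × 0.7684 = 390 mmol.

390 mmol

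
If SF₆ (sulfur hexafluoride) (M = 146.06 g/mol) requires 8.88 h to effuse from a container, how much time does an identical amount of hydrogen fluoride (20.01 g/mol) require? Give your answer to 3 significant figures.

3.29 h

Since effusion rate ∝ 1/√M, t_HF/t_SF₆ = √(M_HF/M_SF₆) = √(20.01/146.06) = √0.1370 = 0.3701.
So the time for HF is 8.88 × 0.3701 = 3.29 h.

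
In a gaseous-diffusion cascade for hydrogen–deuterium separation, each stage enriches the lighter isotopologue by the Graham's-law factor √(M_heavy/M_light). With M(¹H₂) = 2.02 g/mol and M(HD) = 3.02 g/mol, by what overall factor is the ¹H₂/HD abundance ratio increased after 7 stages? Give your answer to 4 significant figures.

Overall factor = α^7 with α = √(3.02/2.02), i.e. (3.02/2.02)^(7/2).
= 1.49505^(7/2) = 4.086.

4.086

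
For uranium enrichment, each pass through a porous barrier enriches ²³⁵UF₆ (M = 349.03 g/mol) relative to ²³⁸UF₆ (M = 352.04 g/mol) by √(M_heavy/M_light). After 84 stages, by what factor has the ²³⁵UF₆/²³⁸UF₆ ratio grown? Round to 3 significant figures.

Each stage multiplies the ratio by α = √(352.04/349.03), so after 84 stages the overall factor is α^84 = (352.04/349.03)^(84/2).
= 1.00862^42 = 1.43.

1.43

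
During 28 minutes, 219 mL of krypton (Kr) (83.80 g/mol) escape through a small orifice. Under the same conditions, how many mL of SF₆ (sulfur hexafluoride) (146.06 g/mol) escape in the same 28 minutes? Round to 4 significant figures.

By Graham's law, rate_SF₆/rate_Kr = √(M_Kr/M_SF₆) = √(83.80/146.06) = √0.5737 = 0.7575.
So the volume for SF₆ is 219 × 0.7575 = 165.9 mL.

165.9 mL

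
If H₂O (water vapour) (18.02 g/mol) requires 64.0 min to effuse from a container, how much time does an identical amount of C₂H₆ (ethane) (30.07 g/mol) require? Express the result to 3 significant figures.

By Graham's law, t_C₂H₆/t_H₂O = √(M_C₂H₆/M_H₂O) = √(30.07/18.02) = √1.669 = 1.292.
So the time for C₂H₆ is 64.0 × 1.292 = 82.7 min.

82.7 min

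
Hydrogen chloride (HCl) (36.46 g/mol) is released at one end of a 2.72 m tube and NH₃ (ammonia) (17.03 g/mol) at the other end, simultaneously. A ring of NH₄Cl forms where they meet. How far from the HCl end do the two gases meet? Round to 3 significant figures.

Graham's law gives d_HCl/d_NH₃ = rate_HCl/rate_NH₃ = √(M_NH₃/M_HCl) = √(17.03/36.46) = 0.6834.
With d_HCl + d_NH₃ = 2.72 m, d_NH₃ = 2.72/(1 + 0.6834) = 1.616 m.
d_HCl = 2.72 − 1.616 = 1.10 m.

1.10 m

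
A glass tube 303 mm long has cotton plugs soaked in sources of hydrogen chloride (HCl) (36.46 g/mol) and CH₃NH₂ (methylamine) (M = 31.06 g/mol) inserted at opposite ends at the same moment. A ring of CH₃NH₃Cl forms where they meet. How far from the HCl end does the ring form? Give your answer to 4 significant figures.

145.4 mm

In equal time, each gas travels a distance ∝ its rate ∝ 1/√M, so d_HCl/d_CH₃NH₂ = √(M_CH₃NH₂/M_HCl) = √(31.06/36.46) = 0.9230.
With d_HCl + d_CH₃NH₂ = 303 mm, d_CH₃NH₂ = 303/(1 + 0.9230) = 157.6 mm.
d_HCl = 303 − 157.6 = 145.4 mm.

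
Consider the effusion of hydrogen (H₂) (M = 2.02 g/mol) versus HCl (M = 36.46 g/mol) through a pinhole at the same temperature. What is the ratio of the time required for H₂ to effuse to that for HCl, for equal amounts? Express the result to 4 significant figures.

0.2354

By Graham's law, t_H₂/t_HCl = √(M_H₂/M_HCl) = √(2.02/36.46) = √0.05540 = 0.2354.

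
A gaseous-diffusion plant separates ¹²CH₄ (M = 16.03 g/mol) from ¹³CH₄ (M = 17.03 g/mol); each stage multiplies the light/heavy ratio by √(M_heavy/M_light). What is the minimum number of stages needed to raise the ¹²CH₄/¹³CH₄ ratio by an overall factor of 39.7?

122

Single-stage factor α = √(17.03/16.03), so ln α = ½ ln(1.06238) = 0.03026.
Need α^N ≥ 39.7 ⇒ N ≥ ln(39.7) / ln α = 3.681 / 0.03026 = 121.67.
Minimum whole number of stages: N = 122.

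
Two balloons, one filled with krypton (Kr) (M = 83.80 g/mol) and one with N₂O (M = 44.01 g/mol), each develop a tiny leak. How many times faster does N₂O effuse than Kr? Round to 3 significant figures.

By Graham's law, rate_N₂O/rate_Kr = √(M_Kr/M_N₂O) = √(83.80/44.01) = √1.904 = 1.38.

1.38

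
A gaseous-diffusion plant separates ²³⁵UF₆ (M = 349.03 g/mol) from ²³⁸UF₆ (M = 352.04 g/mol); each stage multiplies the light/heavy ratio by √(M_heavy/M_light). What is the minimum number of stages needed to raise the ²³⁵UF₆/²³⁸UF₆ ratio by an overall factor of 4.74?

363

With α = √(352.04/349.03) per stage, ln α = ½ ln(1.00862) = 0.004293.
Need α^N ≥ 4.74 ⇒ N ≥ ln(4.74) / ln α = 1.556 / 0.004293 = 362.42.
Rounding up, N = 363 stages.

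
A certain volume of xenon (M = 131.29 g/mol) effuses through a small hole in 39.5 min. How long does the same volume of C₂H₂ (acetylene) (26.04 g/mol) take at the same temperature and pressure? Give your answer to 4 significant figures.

Using Graham's law: t_C₂H₂/t_Xe = √(M_C₂H₂/M_Xe) = √(26.04/131.29) = √0.1983 = 0.4454.
So the time for C₂H₂ is 39.5 × 0.4454 = 17.59 min.

17.59 min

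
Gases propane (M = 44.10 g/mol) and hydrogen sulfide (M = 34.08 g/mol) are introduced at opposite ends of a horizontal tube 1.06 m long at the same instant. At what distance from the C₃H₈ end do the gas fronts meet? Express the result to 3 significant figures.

0.496 m

Distances travelled in equal time are proportional to diffusion rates, so d_C₃H₈/d_H₂S = √(M_H₂S/M_C₃H₈) = √(34.08/44.10) = 0.8791.
With d_C₃H₈ + d_H₂S = 1.06 m, d_H₂S = 1.06/(1 + 0.8791) = 0.5641 m.
d_C₃H₈ = 1.06 − 0.5641 = 0.496 m.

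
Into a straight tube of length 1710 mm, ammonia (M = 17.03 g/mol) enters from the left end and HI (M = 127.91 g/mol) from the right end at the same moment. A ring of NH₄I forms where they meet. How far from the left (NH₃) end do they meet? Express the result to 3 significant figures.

Distances travelled in equal time are proportional to diffusion rates, so d_NH₃/d_HI = √(M_HI/M_NH₃) = √(127.91/17.03) = 2.741.
With d_NH₃ + d_HI = 1710 mm, d_HI = 1710/(1 + 2.741) = 457.1 mm.
d_NH₃ = 1710 − 457.1 = 1250 mm.

1250 mm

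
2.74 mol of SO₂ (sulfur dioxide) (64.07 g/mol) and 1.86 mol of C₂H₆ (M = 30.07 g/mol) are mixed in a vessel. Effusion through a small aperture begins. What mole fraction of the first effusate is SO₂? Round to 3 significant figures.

The effusion rate of species i is ∝ p_i/√M_i ∝ n_i/√M_i.
Mole fraction of SO₂ in the effusate = (n_SO₂/√M_SO₂) / (n_SO₂/√M_SO₂ + n_C₂H₆/√M_C₂H₆)
= (2.74/√64.07) / (2.74/√64.07 + 1.86/√30.07) = 0.3423/(0.3423 + 0.3392) = 0.502.

0.502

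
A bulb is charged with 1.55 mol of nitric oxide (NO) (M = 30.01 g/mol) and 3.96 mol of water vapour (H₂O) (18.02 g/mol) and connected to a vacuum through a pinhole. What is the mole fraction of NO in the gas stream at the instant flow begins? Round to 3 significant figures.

Each component's effusion rate ∝ (its partial pressure)·(1/√M) ∝ n_i/√M_i.
Mole fraction of NO in the effusate = (n_NO/√M_NO) / (n_NO/√M_NO + n_H₂O/√M_H₂O)
= (1.55/√30.01) / (1.55/√30.01 + 3.96/√18.02) = 0.2829/(0.2829 + 0.9329) = 0.233.

0.233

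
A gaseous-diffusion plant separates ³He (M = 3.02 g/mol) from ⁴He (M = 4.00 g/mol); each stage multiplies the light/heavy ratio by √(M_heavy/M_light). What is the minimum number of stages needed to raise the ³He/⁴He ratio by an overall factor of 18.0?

21

Single-stage factor α = √(4.00/3.02), so ln α = ½ ln(1.32450) = 0.1405.
Need α^N ≥ 18.0 ⇒ N ≥ ln(18.0) / ln α = 2.890 / 0.1405 = 20.57.
So at least 21 stages are needed.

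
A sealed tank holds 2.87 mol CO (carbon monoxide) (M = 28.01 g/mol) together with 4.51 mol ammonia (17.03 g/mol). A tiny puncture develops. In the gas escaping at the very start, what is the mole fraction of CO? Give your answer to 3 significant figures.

Effusion rate of each component ∝ n_i/√M_i (partial pressure × 1/√M).
Mole fraction of CO in the effusate = (n_CO/√M_CO) / (n_CO/√M_CO + n_NH₃/√M_NH₃)
= (2.87/√28.01) / (2.87/√28.01 + 4.51/√17.03) = 0.5423/(0.5423 + 1.093) = 0.332.

0.332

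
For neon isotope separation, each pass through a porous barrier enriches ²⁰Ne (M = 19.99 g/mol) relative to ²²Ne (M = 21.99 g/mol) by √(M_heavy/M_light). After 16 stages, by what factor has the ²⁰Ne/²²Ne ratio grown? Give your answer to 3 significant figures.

Overall factor = α^16 with α = √(21.99/19.99), i.e. (21.99/19.99)^(16/2).
= 1.10005^8 = 2.14.

2.14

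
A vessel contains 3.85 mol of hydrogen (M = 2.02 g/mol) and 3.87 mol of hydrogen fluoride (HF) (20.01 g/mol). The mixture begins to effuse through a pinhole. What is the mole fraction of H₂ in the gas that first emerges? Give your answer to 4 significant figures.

Each component's effusion rate ∝ (its partial pressure)·(1/√M) ∝ n_i/√M_i.
x_H₂(eff) = (n_H₂/√M_H₂) / (n_H₂/√M_H₂ + n_HF/√M_HF)
= (3.85/√2.02) / (3.85/√2.02 + 3.87/√20.01) = 2.709/(2.709 + 0.8651) = 0.7579.

0.7579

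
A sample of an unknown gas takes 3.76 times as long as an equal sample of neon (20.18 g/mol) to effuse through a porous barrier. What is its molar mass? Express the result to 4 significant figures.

Using Graham's law: t_X/t_Ne = √(M_X/M_Ne).
3.76 = √(M_X/20.18)
M_X = 20.18 × 3.76² = 20.18 × 14.14 = 285.3 g/mol

285.3 g/mol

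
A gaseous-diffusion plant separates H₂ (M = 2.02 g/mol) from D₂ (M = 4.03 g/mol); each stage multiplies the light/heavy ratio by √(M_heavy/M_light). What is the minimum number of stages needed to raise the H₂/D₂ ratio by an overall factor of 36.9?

With α = √(4.03/2.02) per stage, ln α = ½ ln(1.99505) = 0.3453.
Need α^N ≥ 36.9 ⇒ N ≥ ln(36.9) / ln α = 3.608 / 0.3453 = 10.45.
Rounding up, N = 11 stages.

11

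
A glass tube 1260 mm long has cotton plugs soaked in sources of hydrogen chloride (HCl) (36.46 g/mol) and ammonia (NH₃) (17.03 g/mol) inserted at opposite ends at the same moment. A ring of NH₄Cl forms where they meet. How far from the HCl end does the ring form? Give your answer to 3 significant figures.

512 mm

Distances travelled in equal time are proportional to diffusion rates, so d_HCl/d_NH₃ = √(M_NH₃/M_HCl) = √(17.03/36.46) = 0.6834.
With d_HCl + d_NH₃ = 1260 mm, d_NH₃ = 1260/(1 + 0.6834) = 748.5 mm.
d_HCl = 1260 − 748.5 = 512 mm.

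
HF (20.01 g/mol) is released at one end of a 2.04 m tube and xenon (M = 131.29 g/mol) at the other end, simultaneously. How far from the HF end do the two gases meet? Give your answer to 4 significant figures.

1.467 m

The fronts meet when d_HF + d_Xe = L with d_HF/d_Xe = √(M_Xe/M_HF) (Graham's law). Here √(M_Xe/M_HF) = √(131.29/20.01) = 2.561.
With d_HF + d_Xe = 2.04 m, d_Xe = 2.04/(1 + 2.561) = 0.5728 m.
d_HF = 2.04 − 0.5728 = 1.467 m.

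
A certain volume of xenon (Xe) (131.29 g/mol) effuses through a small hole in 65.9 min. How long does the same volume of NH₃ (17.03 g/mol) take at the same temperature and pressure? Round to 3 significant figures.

23.7 min

By Graham's law, t_NH₃/t_Xe = √(M_NH₃/M_Xe) = √(17.03/131.29) = √0.1297 = 0.3602.
So the time for NH₃ is 65.9 × 0.3602 = 23.7 min.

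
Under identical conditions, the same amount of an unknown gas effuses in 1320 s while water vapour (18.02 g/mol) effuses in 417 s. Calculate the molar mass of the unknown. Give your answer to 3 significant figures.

181 g/mol

Graham's law gives t_X/t_H₂O = √(M_X/M_H₂O).
1320/417 = 3.165 = √(M_X/18.02)
M_X = 18.02 × 3.165² = 18.02 × 10.02 = 181 g/mol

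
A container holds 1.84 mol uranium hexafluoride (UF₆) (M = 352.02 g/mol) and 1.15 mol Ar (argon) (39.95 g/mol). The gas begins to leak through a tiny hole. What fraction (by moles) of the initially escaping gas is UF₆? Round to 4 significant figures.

Effusion rate of each component ∝ n_i/√M_i (partial pressure × 1/√M).
x_UF₆(eff) = (n_UF₆/√M_UF₆) / (n_UF₆/√M_UF₆ + n_Ar/√M_Ar)
= (1.84/√352.02) / (1.84/√352.02 + 1.15/√39.95) = 0.09807/(0.09807 + 0.1819) = 0.3502.

0.3502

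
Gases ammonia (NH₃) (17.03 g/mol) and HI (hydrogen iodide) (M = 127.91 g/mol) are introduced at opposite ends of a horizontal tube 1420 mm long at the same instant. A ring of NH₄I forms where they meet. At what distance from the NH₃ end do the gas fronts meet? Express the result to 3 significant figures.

1040 mm

In equal time, each gas travels a distance ∝ its rate ∝ 1/√M, so d_NH₃/d_HI = √(M_HI/M_NH₃) = √(127.91/17.03) = 2.741.
With d_NH₃ + d_HI = 1420 mm, d_HI = 1420/(1 + 2.741) = 379.6 mm.
d_NH₃ = 1420 − 379.6 = 1040 mm.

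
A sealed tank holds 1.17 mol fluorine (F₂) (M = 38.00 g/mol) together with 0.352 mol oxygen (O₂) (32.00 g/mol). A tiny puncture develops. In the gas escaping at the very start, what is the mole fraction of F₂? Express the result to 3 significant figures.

0.753

Effusion rate of each component ∝ n_i/√M_i (partial pressure × 1/√M).
x_F₂(eff) = (n_F₂/√M_F₂) / (n_F₂/√M_F₂ + n_O₂/√M_O₂)
= (1.17/√38.00) / (1.17/√38.00 + 0.352/√32.00) = 0.1898/(0.1898 + 0.06223) = 0.753.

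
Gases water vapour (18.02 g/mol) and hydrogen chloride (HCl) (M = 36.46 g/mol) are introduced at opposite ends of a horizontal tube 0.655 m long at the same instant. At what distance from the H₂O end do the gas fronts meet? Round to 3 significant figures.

0.385 m

Distances travelled in equal time are proportional to diffusion rates, so d_H₂O/d_HCl = √(M_HCl/M_H₂O) = √(36.46/18.02) = 1.422.
With d_H₂O + d_HCl = 0.655 m, d_HCl = 0.655/(1 + 1.422) = 0.2704 m.
d_H₂O = 0.655 − 0.2704 = 0.385 m.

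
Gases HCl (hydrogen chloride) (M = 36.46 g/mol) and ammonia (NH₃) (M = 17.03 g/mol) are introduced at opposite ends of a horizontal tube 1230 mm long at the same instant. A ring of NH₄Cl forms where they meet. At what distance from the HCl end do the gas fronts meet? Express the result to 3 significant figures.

The fronts meet when d_HCl + d_NH₃ = L with d_HCl/d_NH₃ = √(M_NH₃/M_HCl) (Graham's law). Here √(M_NH₃/M_HCl) = √(17.03/36.46) = 0.6834.
With d_HCl + d_NH₃ = 1230 mm, d_NH₃ = 1230/(1 + 0.6834) = 730.6 mm.
d_HCl = 1230 − 730.6 = 499 mm.

499 mm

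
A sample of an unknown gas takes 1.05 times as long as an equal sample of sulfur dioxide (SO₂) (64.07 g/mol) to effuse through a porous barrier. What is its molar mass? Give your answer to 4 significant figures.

70.64 g/mol

Since effusion rate ∝ 1/√M, t_X/t_SO₂ = √(M_X/M_SO₂).
1.05 = √(M_X/64.07)
M_X = 64.07 × 1.05² = 64.07 × 1.103 = 70.64 g/mol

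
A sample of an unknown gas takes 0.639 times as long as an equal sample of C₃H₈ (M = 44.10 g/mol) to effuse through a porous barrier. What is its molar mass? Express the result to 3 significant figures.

From Graham's law, t_X/t_C₃H₈ = √(M_X/M_C₃H₈).
0.639 = √(M_X/44.10)
M_X = 44.10 × 0.639² = 44.10 × 0.4083 = 18.0 g/mol

18.0 g/mol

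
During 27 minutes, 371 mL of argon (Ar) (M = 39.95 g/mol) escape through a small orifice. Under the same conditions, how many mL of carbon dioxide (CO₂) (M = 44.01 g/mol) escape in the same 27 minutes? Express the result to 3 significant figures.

353 mL

By Graham's law, rate_CO₂/rate_Ar = √(M_Ar/M_CO₂) = √(39.95/44.01) = √0.9077 = 0.9528.
So the volume for CO₂ is 371 × 0.9528 = 353 mL.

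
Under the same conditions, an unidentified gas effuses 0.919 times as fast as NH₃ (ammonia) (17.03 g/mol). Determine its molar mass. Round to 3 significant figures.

20.2 g/mol

Using Graham's law: rate_X/rate_NH₃ = √(M_NH₃/M_X).
0.919 = √(17.03/M_X)
M_X = 17.03 / 0.919² = 17.03 / 0.8446 = 20.2 g/mol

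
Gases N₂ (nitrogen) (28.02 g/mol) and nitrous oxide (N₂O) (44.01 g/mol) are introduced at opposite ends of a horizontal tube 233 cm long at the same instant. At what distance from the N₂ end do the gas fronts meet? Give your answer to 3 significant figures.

The fronts meet when d_N₂ + d_N₂O = L with d_N₂/d_N₂O = √(M_N₂O/M_N₂) (Graham's law). Here √(M_N₂O/M_N₂) = √(44.01/28.02) = 1.253.
With d_N₂ + d_N₂O = 233 cm, d_N₂O = 233/(1 + 1.253) = 103.4 cm.
d_N₂ = 233 − 103.4 = 130 cm.

130 cm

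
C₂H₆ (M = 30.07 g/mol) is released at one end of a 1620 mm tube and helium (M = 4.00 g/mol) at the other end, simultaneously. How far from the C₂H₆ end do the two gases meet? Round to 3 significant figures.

Graham's law gives d_C₂H₆/d_He = rate_C₂H₆/rate_He = √(M_He/M_C₂H₆) = √(4.00/30.07) = 0.3647.
With d_C₂H₆ + d_He = 1620 mm, d_He = 1620/(1 + 0.3647) = 1187 mm.
d_C₂H₆ = 1620 − 1187 = 433 mm.

433 mm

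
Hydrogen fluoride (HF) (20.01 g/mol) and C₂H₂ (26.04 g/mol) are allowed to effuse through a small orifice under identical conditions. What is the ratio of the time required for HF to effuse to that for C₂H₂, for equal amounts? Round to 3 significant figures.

0.877

Using Graham's law: t_HF/t_C₂H₂ = √(M_HF/M_C₂H₂) = √(20.01/26.04) = √0.7684 = 0.877.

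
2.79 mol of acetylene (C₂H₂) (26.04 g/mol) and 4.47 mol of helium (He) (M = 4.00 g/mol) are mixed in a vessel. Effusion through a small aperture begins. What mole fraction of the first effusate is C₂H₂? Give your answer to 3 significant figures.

0.197

The effusion rate of species i is ∝ p_i/√M_i ∝ n_i/√M_i.
x_C₂H₂(eff) = (n_C₂H₂/√M_C₂H₂) / (n_C₂H₂/√M_C₂H₂ + n_He/√M_He)
= (2.79/√26.04) / (2.79/√26.04 + 4.47/√4.00) = 0.5467/(0.5467 + 2.235) = 0.197.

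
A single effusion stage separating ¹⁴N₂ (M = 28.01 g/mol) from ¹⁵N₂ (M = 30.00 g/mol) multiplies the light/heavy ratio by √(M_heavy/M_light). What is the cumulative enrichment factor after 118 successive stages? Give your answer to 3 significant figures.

57.4

The single-stage factor is √(M_heavy/M_light), so 118 stages give [√(30.00/28.01)]^118 = (30.00/28.01)^(118/2).
= 1.07105^59 = 57.4.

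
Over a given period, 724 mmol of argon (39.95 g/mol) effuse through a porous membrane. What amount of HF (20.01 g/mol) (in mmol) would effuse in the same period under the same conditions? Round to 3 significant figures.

1020 mmol

From Graham's law, rate_HF/rate_Ar = √(M_Ar/M_HF) = √(39.95/20.01) = √1.997 = 1.413.
So the amount for HF is 724 × 1.413 = 1020 mmol.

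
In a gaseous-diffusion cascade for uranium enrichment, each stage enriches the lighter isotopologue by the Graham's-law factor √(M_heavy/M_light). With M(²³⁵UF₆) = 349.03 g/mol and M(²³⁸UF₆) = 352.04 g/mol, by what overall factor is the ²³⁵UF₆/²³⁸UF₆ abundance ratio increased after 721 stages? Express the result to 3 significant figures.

22.1

After 721 stages the ratio has grown by (√(352.04/349.03))^721 = (352.04/349.03)^(721/2).
= 1.00862^(721/2) = 22.1.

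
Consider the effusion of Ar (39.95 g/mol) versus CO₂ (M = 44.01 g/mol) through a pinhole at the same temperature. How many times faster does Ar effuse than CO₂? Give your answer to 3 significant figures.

Since effusion rate ∝ 1/√M, rate_Ar/rate_CO₂ = √(M_CO₂/M_Ar) = √(44.01/39.95) = √1.102 = 1.05.

1.05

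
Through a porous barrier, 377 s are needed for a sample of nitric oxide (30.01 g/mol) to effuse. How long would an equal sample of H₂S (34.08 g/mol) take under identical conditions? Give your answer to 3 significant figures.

From Graham's law, t_H₂S/t_NO = √(M_H₂S/M_NO) = √(34.08/30.01) = √1.136 = 1.066.
So the time for H₂S is 377 × 1.066 = 402 s.

402 s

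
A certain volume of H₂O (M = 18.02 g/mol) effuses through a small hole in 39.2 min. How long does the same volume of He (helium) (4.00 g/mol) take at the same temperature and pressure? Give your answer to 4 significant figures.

18.47 min

Using Graham's law: t_He/t_H₂O = √(M_He/M_H₂O) = √(4.00/18.02) = √0.2220 = 0.4711.
So the time for He is 39.2 × 0.4711 = 18.47 min.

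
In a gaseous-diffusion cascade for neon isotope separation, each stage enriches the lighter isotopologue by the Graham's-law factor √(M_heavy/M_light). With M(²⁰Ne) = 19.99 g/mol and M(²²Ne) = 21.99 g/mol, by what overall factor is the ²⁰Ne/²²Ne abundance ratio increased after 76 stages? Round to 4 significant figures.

The single-stage factor is √(M_heavy/M_light), so 76 stages give [√(21.99/19.99)]^76 = (21.99/19.99)^(76/2).
= 1.10005^38 = 37.47.

37.47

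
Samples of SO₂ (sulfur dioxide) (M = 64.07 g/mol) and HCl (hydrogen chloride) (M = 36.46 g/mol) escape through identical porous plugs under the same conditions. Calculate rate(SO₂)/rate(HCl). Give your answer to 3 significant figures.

0.754

Using Graham's law: rate_SO₂/rate_HCl = √(M_HCl/M_SO₂) = √(36.46/64.07) = √0.5691 = 0.754.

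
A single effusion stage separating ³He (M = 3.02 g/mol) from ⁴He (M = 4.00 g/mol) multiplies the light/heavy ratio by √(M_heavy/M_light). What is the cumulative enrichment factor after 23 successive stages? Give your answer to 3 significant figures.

25.3

After 23 stages the ratio has grown by (√(4.00/3.02))^23 = (4.00/3.02)^(23/2).
= 1.32450^(23/2) = 25.3.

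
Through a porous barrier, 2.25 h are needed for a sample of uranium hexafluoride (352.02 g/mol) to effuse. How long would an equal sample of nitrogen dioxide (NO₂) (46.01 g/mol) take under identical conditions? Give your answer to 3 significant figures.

0.813 h

By Graham's law, t_NO₂/t_UF₆ = √(M_NO₂/M_UF₆) = √(46.01/352.02) = √0.1307 = 0.3615.
So the time for NO₂ is 2.25 × 0.3615 = 0.813 h.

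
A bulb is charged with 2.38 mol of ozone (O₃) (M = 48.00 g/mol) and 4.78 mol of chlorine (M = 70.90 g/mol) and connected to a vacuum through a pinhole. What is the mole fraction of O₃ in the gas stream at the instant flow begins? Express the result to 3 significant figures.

0.377

The effusion rate of species i is ∝ p_i/√M_i ∝ n_i/√M_i.
So x_O₃ in the escaping gas = (n_O₃/√M_O₃) / Σ(n_i/√M_i)
= (2.38/√48.00) / (2.38/√48.00 + 4.78/√70.90) = 0.3435/(0.3435 + 0.5677) = 0.377.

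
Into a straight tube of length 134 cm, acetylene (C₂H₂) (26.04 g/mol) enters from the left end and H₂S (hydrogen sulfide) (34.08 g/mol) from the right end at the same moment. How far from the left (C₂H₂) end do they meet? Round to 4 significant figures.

71.50 cm

The fronts meet when d_C₂H₂ + d_H₂S = L with d_C₂H₂/d_H₂S = √(M_H₂S/M_C₂H₂) (Graham's law). Here √(M_H₂S/M_C₂H₂) = √(34.08/26.04) = 1.144.
With d_C₂H₂ + d_H₂S = 134 cm, d_H₂S = 134/(1 + 1.144) = 62.50 cm.
d_C₂H₂ = 134 − 62.50 = 71.50 cm.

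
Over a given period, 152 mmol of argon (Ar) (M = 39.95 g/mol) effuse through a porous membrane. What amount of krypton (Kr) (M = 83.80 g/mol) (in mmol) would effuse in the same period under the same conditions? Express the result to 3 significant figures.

From Graham's law, rate_Kr/rate_Ar = √(M_Ar/M_Kr) = √(39.95/83.80) = √0.4767 = 0.6905.
So the amount for Kr is 152 × 0.6905 = 105 mmol.

105 mmol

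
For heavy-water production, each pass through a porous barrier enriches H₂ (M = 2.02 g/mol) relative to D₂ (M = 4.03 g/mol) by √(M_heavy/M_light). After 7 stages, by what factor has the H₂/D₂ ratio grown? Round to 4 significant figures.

11.22

Overall factor = α^7 with α = √(4.03/2.02), i.e. (4.03/2.02)^(7/2).
= 1.99505^(7/2) = 11.22.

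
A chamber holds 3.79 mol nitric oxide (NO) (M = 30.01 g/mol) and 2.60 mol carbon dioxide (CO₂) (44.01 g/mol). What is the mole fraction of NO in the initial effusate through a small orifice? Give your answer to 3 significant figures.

0.638

Effusion rate of each component ∝ n_i/√M_i (partial pressure × 1/√M).
Mole fraction of NO in the effusate = (n_NO/√M_NO) / (n_NO/√M_NO + n_CO₂/√M_CO₂)
= (3.79/√30.01) / (3.79/√30.01 + 2.60/√44.01) = 0.6918/(0.6918 + 0.3919) = 0.638.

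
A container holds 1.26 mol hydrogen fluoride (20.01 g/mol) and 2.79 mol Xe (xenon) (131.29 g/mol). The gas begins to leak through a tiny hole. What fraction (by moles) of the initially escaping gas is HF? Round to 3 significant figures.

Effusion rate of each component ∝ n_i/√M_i (partial pressure × 1/√M).
x_HF(eff) = (n_HF/√M_HF) / (n_HF/√M_HF + n_Xe/√M_Xe)
= (1.26/√20.01) / (1.26/√20.01 + 2.79/√131.29) = 0.2817/(0.2817 + 0.2435) = 0.536.

0.536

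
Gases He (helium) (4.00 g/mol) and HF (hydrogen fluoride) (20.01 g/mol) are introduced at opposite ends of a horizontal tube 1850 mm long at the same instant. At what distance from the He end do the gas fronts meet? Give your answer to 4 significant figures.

Distances travelled in equal time are proportional to diffusion rates, so d_He/d_HF = √(M_HF/M_He) = √(20.01/4.00) = 2.237.
With d_He + d_HF = 1850 mm, d_HF = 1850/(1 + 2.237) = 571.6 mm.
d_He = 1850 − 571.6 = 1278 mm.

1278 mm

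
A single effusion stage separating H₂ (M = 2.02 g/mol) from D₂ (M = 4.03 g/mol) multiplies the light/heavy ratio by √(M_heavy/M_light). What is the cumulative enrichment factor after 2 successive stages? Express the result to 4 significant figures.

Each stage multiplies the ratio by α = √(4.03/2.02), so after 2 stages the overall factor is α^2 = (4.03/2.02)^(2/2).
= 1.99505^1 = 1.995.

1.995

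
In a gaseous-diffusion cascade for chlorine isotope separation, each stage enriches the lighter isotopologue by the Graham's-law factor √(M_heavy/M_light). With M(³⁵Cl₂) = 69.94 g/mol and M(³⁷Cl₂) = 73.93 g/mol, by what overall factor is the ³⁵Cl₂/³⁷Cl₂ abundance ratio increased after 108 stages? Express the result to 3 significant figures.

Overall factor = α^108 with α = √(73.93/69.94), i.e. (73.93/69.94)^(108/2).
= 1.05705^54 = 20.0.

20.0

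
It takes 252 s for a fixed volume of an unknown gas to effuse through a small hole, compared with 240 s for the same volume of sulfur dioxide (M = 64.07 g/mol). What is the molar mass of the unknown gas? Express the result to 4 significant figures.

Using Graham's law: t_X/t_SO₂ = √(M_X/M_SO₂).
252/240 = 1.050 = √(M_X/64.07)
M_X = 64.07 × 1.050² = 64.07 × 1.103 = 70.64 g/mol

70.64 g/mol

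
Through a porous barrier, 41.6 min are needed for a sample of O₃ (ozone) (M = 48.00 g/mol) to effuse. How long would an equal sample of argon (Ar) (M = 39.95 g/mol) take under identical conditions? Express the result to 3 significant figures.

Using Graham's law: t_Ar/t_O₃ = √(M_Ar/M_O₃) = √(39.95/48.00) = √0.8323 = 0.9123.
So the time for Ar is 41.6 × 0.9123 = 38.0 min.

38.0 min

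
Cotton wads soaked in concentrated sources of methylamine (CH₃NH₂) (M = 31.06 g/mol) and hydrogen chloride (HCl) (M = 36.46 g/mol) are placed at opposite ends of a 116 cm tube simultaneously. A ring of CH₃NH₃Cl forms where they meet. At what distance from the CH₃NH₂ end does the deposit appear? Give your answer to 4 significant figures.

In equal time, each gas travels a distance ∝ its rate ∝ 1/√M, so d_CH₃NH₂/d_HCl = √(M_HCl/M_CH₃NH₂) = √(36.46/31.06) = 1.083.
With d_CH₃NH₂ + d_HCl = 116 cm, d_HCl = 116/(1 + 1.083) = 55.68 cm.
d_CH₃NH₂ = 116 − 55.68 = 60.32 cm.

60.32 cm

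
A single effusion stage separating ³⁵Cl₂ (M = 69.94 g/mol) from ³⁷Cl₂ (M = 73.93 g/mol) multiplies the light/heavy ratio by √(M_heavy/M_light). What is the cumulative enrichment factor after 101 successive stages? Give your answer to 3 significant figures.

Overall factor = α^101 with α = √(73.93/69.94), i.e. (73.93/69.94)^(101/2).
= 1.05705^(101/2) = 16.5.

16.5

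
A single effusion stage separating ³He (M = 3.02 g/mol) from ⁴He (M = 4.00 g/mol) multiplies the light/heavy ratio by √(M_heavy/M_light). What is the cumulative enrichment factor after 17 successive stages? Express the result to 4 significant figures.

10.90

After 17 stages the ratio has grown by (√(4.00/3.02))^17 = (4.00/3.02)^(17/2).
= 1.32450^(17/2) = 10.90.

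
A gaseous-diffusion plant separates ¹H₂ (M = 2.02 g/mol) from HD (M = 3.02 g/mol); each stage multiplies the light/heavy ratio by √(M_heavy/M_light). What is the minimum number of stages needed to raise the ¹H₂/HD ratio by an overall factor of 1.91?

4

With α = √(3.02/2.02) per stage, ln α = ½ ln(1.49505) = 0.2011.
Need α^N ≥ 1.91 ⇒ N ≥ ln(1.91) / ln α = 0.6471 / 0.2011 = 3.22.
Minimum whole number of stages: N = 4.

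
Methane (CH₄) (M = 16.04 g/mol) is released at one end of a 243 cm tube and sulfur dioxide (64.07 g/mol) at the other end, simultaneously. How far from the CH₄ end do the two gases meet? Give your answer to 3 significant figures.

In equal time, each gas travels a distance ∝ its rate ∝ 1/√M, so d_CH₄/d_SO₂ = √(M_SO₂/M_CH₄) = √(64.07/16.04) = 1.999.
With d_CH₄ + d_SO₂ = 243 cm, d_SO₂ = 243/(1 + 1.999) = 81.04 cm.
d_CH₄ = 243 − 81.04 = 162 cm.

162 cm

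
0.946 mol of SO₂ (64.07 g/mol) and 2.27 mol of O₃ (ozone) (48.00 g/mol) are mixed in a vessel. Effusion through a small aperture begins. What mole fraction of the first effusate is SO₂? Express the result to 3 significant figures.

Effusion rate of each component ∝ n_i/√M_i (partial pressure × 1/√M).
So x_SO₂ in the escaping gas = (n_SO₂/√M_SO₂) / Σ(n_i/√M_i)
= (0.946/√64.07) / (0.946/√64.07 + 2.27/√48.00) = 0.1182/(0.1182 + 0.3276) = 0.265.

0.265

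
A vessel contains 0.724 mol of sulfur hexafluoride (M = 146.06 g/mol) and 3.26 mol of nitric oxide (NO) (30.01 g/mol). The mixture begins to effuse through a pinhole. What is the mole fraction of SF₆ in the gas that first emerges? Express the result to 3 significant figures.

Rate_i ∝ x_i/√M_i (Graham's law weighted by mole fraction), so the effusate composition follows n_i/√M_i.
Mole fraction of SF₆ in the effusate = (n_SF₆/√M_SF₆) / (n_SF₆/√M_SF₆ + n_NO/√M_NO)
= (0.724/√146.06) / (0.724/√146.06 + 3.26/√30.01) = 0.05991/(0.05991 + 0.5951) = 0.0915.

0.0915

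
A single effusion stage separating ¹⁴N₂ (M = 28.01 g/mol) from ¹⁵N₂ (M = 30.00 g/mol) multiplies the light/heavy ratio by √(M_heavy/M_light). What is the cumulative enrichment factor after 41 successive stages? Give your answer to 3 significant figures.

The single-stage factor is √(M_heavy/M_light), so 41 stages give [√(30.00/28.01)]^41 = (30.00/28.01)^(41/2).
= 1.07105^(41/2) = 4.08.

4.08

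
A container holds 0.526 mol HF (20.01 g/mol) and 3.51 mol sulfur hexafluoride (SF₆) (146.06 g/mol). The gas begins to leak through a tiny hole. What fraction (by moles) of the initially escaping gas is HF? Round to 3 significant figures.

0.288

The effusion rate of species i is ∝ p_i/√M_i ∝ n_i/√M_i.
So x_HF in the escaping gas = (n_HF/√M_HF) / Σ(n_i/√M_i)
= (0.526/√20.01) / (0.526/√20.01 + 3.51/√146.06) = 0.1176/(0.1176 + 0.2904) = 0.288.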